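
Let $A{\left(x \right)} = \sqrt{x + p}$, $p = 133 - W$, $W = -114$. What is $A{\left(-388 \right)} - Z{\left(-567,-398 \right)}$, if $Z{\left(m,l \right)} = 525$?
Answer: $-525 + i \sqrt{141} \approx -525.0 + 11.874 i$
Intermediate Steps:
$p = 247$ ($p = 133 - -114 = 133 + 114 = 247$)
$A{\left(x \right)} = \sqrt{247 + x}$ ($A{\left(x \right)} = \sqrt{x + 247} = \sqrt{247 + x}$)
$A{\left(-388 \right)} - Z{\left(-567,-398 \right)} = \sqrt{247 - 388} - 525 = \sqrt{-141} - 525 = i \sqrt{141} - 525 = -525 + i \sqrt{141}$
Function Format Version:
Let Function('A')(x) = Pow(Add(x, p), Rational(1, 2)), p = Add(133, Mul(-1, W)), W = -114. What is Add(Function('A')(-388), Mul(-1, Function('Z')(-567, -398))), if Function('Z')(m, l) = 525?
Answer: Add(-525, Mul(I, Pow(141, Rational(1, 2)))) ≈ Add(-525.00, Mul(11.874, I))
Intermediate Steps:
p = 247 (p = Add(133, Mul(-1, -114)) = Add(133, 114) = 247)
Function('A')(x) = Pow(Add(247, x), Rational(1, 2)) (Function('A')(x) = Pow(Add(x, 247), Rational(1, 2)) = Pow(Add(247, x), Rational(1, 2)))
Add(Function('A')(-388), Mul(-1, Function('Z')(-567, -398))) = Add(Pow(Add(247, -388), Rational(1, 2)), Mul(-1, 525)) = Add(Pow(-141, Rational(1, 2)), -525) = Add(Mul(I, Pow(141, Rational(1, 2))), -525) = Add(-525, Mul(I, Pow(141, Rational(1, 2))))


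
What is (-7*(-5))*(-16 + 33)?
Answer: 595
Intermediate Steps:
(-7*(-5))*(-16 + 33) = 35*17 = 595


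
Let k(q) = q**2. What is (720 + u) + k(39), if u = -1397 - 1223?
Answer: -379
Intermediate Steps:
u = -2620
(720 + u) + k(39) = (720 - 2620) + 39**2 = -1900 + 1521 = -379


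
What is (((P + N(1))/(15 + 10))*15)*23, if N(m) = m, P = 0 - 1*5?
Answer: -276/5 ≈ -55.200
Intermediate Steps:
P = -5 (P = 0 - 5 = -5)
(((P + N(1))/(15 + 10))*15)*23 = (((-5 + 1)/(15 + 10))*15)*23 = (-4/25*15)*23 = (-4*1/25*15)*23 = -4/25*15*23 = -12/5*23 = -276/5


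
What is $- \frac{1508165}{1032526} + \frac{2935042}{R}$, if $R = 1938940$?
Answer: $\frac{13283216374}{250250745305} \approx 0.05308$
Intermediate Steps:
$- \frac{1508165}{1032526} + \frac{2935042}{R} = - \frac{1508165}{1032526} + \frac{2935042}{1938940} = \left(-1508165\right) \frac{1}{1032526} + 2935042 \cdot \frac{1}{1938940} = - \frac{1508165}{1032526} + \frac{1467521}{969470} = \frac{13283216374}{250250745305}$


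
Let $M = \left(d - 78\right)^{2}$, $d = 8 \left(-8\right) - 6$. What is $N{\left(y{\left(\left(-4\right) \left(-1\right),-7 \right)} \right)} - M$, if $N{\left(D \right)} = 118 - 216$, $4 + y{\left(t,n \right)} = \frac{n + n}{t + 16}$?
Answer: $-22002$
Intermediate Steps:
$y{\left(t,n \right)} = -4 + \frac{2 n}{16 + t}$ ($y{\left(t,n \right)} = -4 + \frac{n + n}{t + 16} = -4 + \frac{2 n}{16 + t}$)
$d = -70$ ($d = -64 - 6 = -70$)
$N{\left(D \right)} = -98$ ($N{\left(D \right)} = 118 - 216 = -98$)
$M = 21904$ ($M = \left(-70 - 78\right)^{2} = \left(-148\right)^{2} = 21904$)
$N{\left(y{\left(\left(-4\right) \left(-1\right),-7 \right)} \right)} - M = -98 - 21904 = -22002$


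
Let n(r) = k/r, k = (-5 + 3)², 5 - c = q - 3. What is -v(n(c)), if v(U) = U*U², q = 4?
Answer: -1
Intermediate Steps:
c = 4 (c = 5 - (4 - 3) = 5 - 1*1 = 5 - 1 = 4)
k = 4 (k = (-2)² = 4)
n(r) = 4/r
v(U) = U³
-v(n(c)) = -(4/4)³ = -(4*(¼))³ = -1*1³ = -1*1 = -1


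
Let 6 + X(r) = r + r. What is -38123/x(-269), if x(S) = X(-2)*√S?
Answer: -38123*I*√269/2690 ≈ -232.44*I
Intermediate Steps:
X(r) = -6 + 2*r (X(r) = -6 + (r + r) = -6 + 2*r)
x(S) = -10*√S (x(S) = (-6 + 2*(-2))*√S = (-6 - 4)*√S = -10*√S)
-38123/x(-269) = -38123*I*√269/2690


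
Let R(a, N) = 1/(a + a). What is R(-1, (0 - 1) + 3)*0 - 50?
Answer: -50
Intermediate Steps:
R(a, N) = 1/(2*a)
R(-1, (0 - 1) + 3)*0 - 50 = ((½)/(-1))*0 - 50 = ((½)*(-1))*0 - 50 = -½*0 - 50 = 0 - 50 = -50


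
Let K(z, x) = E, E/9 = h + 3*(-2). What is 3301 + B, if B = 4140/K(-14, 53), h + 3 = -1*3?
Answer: 9788/3 ≈ 3262.7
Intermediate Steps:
h = -6 (h = -3 - 1*3 = -3 - 3 = -6)
E = -108 (E = 9*(-6 + 3*(-2)) = 9*(-6 - 6) = 9*(-12) = -108)
K(z, x) = -108
B = -115/3 (B = 4140/(-108) = 4140*(-1/108) = -115/3 ≈ -38.333)
3301 + B = 3301 - 115/3 = 9788/3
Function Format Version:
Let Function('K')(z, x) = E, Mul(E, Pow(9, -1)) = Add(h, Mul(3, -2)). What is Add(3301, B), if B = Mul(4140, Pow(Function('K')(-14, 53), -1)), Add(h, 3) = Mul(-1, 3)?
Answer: Rational(9788, 3) ≈ 3262.7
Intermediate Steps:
h = -6 (h = Add(-3, Mul(-1, 3)) = Add(-3, -3) = -6)
E = -108 (E = Mul(9, Add(-6, Mul(3, -2))) = Mul(9, Add(-6, -6)) = Mul(9, -12) = -108)
Function('K')(z, x) = -108
B = Rational(-115, 3) (B = Mul(4140, Pow(-108, -1)) = Mul(4140, Rational(-1, 108)) = Rational(-115, 3) ≈ -38.333)
Add(3301, B) = Add(3301, Rational(-115, 3)) = Rational(9788, 3)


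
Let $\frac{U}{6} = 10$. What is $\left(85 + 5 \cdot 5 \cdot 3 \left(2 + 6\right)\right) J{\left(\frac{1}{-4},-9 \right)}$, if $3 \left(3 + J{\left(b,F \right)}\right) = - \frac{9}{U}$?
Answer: $- \frac{8357}{4} \approx -2089.3$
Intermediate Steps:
$U = 60$ ($U = 6 \cdot 10 = 60$)
$J{\left(b,F \right)} = - \frac{61}{20}$ ($J{\left(b,F \right)} = -3 + \frac{\left(-9\right) \frac{1}{60}}{3} = -3 + \frac{1}{3} \left(- \frac{3}{20}\right) = -3 - \frac{1}{20} = - \frac{61}{20}$)
$\left(85 + 5 \cdot 5 \cdot 3 \left(2 + 6\right)\right) J{\left(\frac{1}{-4},-9 \right)} = \left(85 + 5 \cdot 5 \cdot 3 \left(2 + 6\right)\right) \left(- \frac{61}{20}\right) = \left(85 + 25 \cdot 3 \cdot 8\right) \left(- \frac{61}{20}\right) = \left(85 + 75 \cdot 8\right) \left(- \frac{61}{20}\right) = \left(85 + 600\right) \left(- \frac{61}{20}\right) = 685 \left(- \frac{61}{20}\right) = - \frac{8357}{4}$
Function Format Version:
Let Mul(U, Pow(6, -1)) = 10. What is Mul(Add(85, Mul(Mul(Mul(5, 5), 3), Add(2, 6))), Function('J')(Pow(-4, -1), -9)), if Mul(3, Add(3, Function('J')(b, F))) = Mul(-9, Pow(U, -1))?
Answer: Rational(-8357, 4) ≈ -2089.3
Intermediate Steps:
U = 60 (U = Mul(6, 10) = 60)
Function('J')(b, F) = Rational(-61, 20) (Function('J')(b, F) = Add(-3, Mul(Rational(1, 3), Mul(-9, Pow(60, -1)))) = Add(-3, Mul(Rational(1, 3), Mul(-9, Rational(1, 60)))) = Add(-3, Mul(Rational(1, 3), Rational(-3, 20))) = Add(-3, Rational(-1, 20)) = Rational(-61, 20))
Mul(Add(85, Mul(Mul(Mul(5, 5), 3), Add(2, 6))), Function('J')(Pow(-4, -1), -9)) = Mul(Add(85, Mul(Mul(Mul(5, 5), 3), Add(2, 6))), Rational(-61, 20)) = Mul(Add(85, Mul(Mul(25, 3), 8)), Rational(-61, 20)) = Mul(Add(85, Mul(75, 8)), Rational(-61, 20)) = Mul(Add(85, 600), Rational(-61, 20)) = Mul(685, Rational(-61, 20)) = Rational(-8357, 4)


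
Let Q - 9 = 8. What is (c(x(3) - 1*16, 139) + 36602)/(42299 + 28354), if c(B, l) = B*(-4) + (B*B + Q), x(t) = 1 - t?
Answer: 3365/6423 ≈ 0.52390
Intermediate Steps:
Q = 17 (Q = 9 + 8 = 17)
c(B, l) = 17 + B**2 - 4*B (c(B, l) = B*(-4) + (B*B + 17) = -4*B + (B**2 + 17) = -4*B + (17 + B**2) = 17 + B**2 - 4*B)
(c(x(3) - 1*16, 139) + 36602)/(42299 + 28354) = ((17 + ((1 - 1*3) - 1*16)**2 - 4*((1 - 1*3) - 1*16)) + 36602)/(42299 + 28354) = ((17 + ((1 - 3) - 16)**2 - 4*((1 - 3) - 16)) + 36602)/70653 = ((17 + (-2 - 16)**2 - 4*(-2 - 16)) + 36602)*(1/70653) = ((17 + (-18)**2 - 4*(-18)) + 36602)*(1/70653) = ((17 + 324 + 72) + 36602)*(1/70653) = (413 + 36602)*(1/70653) = 37015*(1/70653) = 3365/6423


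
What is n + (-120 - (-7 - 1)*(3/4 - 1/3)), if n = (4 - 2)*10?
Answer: -290/3 ≈ -96.667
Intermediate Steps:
n = 20 (n = 2*10 = 20)
n + (-120 - (-7 - 1)*(3/4 - 1/3)) = 20 + (-120 - (-7 - 1)*(3/4 - 1/3)) = 20 + (-120 - (-8)*(3*(¼) - 1*⅓)) = 20 + (-120 - (-8)*(¾ - ⅓)) = 20 + (-120 - (-8)*5/12) = 20 + (-120 - 1*(-10/3)) = 20 + (-120 + 10/3) = 20 - 350/3 = -290/3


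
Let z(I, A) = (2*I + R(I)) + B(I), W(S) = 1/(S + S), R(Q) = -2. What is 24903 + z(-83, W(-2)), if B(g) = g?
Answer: 24652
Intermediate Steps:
W(S) = 1/(2*S)
z(I, A) = -2 + 3*I (z(I, A) = (2*I - 2) + I = (-2 + 2*I) + I = -2 + 3*I)
24903 + z(-83, W(-2)) = 24903 + (-2 + 3*(-83)) = 24903 + (-2 - 249) = 24903 - 251 = 24652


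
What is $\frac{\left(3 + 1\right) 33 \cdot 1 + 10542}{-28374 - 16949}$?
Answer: $- \frac{10674}{45323} \approx -0.23551$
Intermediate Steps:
$\frac{\left(3 + 1\right) 33 \cdot 1 + 10542}{-28374 - 16949} = \frac{4 \cdot 33 \cdot 1 + 10542}{-45323} = \left(132 \cdot 1 + 10542\right) \left(- \frac{1}{45323}\right) = \left(132 + 10542\right) \left(- \frac{1}{45323}\right) = 10674 \left(- \frac{1}{45323}\right) = - \frac{10674}{45323}$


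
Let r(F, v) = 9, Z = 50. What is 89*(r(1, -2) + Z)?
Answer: 5251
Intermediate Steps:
89*(r(1, -2) + Z) = 89*(9 + 50) = 89*59 = 5251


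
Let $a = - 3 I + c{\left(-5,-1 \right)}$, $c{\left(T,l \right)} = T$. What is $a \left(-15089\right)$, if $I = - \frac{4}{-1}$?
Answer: $256513$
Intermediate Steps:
$I = 4$ ($I = \left(-4\right) \left(-1\right) = 4$)
$a = -17$ ($a = \left(-3\right) 4 - 5 = -12 - 5 = -17$)
$a \left(-15089\right) = \left(-17\right) \left(-15089\right) = 256513$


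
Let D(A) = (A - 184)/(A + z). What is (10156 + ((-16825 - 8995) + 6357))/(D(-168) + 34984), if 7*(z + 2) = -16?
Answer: -5612121/21096584 ≈ -0.26602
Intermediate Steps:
z = -30/7 (z = -2 + (⅐)*(-16) = -2 - 16/7 = -30/7 ≈ -4.2857)
D(A) = (-184 + A)/(-30/7 + A) (D(A) = (A - 184)/(A - 30/7) = (-184 + A)/(-30/7 + A))
(10156 + ((-16825 - 8995) + 6357))/(D(-168) + 34984) = (10156 + ((-16825 - 8995) + 6357))/(7*(-184 - 168)/(-30 + 7*(-168)) + 34984) = (10156 + (-25820 + 6357))/(7*(-352)/(-30 - 1176) + 34984) = (10156 - 19463)/(7*(-352)/(-1206) + 34984) = -9307/(7*(-1/1206)*(-352) + 34984) = -9307/(1232/603 + 34984) = -9307/21096584/603 = -9307*603/21096584 = -5612121/21096584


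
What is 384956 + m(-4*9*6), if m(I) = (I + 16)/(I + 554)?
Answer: 65057464/169 ≈ 3.8496e+5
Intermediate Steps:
m(I) = (16 + I)/(554 + I)
384956 + m(-4*9*6) = 384956 + (16 - 4*9*6)/(554 - 4*9*6) = 384956 + (16 - 36*6)/(554 - 36*6) = 384956 + (16 - 216)/(554 - 216) = 384956 - 200/338 = 384956 + (1/338)*(-200) = 384956 - 100/169 = 65057464/169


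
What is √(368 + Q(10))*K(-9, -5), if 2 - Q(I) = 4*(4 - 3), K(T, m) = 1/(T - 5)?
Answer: -√366/14 ≈ -1.3665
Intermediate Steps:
K(T, m) = 1/(-5 + T)
Q(I) = -2 (Q(I) = 2 - 4*(4 - 3) = 2 - 4 = -2)
√(368 + Q(10))*K(-9, -5) = √(368 - 2)/(-5 - 9) = √366/(-14) = √366*(-1/14) = -√366/14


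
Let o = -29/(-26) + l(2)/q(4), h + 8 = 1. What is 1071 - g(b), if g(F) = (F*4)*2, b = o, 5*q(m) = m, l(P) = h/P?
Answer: 14262/13 ≈ 1097.1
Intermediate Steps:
h = -7 (h = -8 + 1 = -7)
l(P) = -7/P
q(m) = m/5
o = -339/104 (o = -29/(-26) + (-7/2)/(((1/5)*4)) = -29*(-1/26) + (-7*1/2)/(4/5) = 29/26 - 7/2*5/4 = 29/26 - 35/8 = -339/104 ≈ -3.2596)
b = -339/104 ≈ -3.2596
g(F) = 8*F (g(F) = (4*F)*2 = 8*F)
1071 - g(b) = 1071 - 8*(-339)/104 = 1071 - 1*(-339/13) = 1071 + 339/13 = 14262/13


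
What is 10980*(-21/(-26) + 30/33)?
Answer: 2695590/143 ≈ 18850.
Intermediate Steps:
10980*(-21/(-26) + 30/33) = 10980*(-21*(-1/26) + 30*(1/33)) = 10980*(21/26 + 10/11) = 10980*(491/286) = 2695590/143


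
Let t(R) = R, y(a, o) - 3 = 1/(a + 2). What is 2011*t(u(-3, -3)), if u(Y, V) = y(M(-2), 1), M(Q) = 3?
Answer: 32176/5 ≈ 6435.2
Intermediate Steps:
y(a, o) = 3 + 1/(2 + a) (y(a, o) = 3 + 1/(a + 2) = 3 + 1/(2 + a))
u(Y, V) = 16/5 (u(Y, V) = (7 + 3*3)/(2 + 3) = (7 + 9)/5 = (1/5)*16 = 16/5)
2011*t(u(-3, -3)) = 2011*(16/5) = 32176/5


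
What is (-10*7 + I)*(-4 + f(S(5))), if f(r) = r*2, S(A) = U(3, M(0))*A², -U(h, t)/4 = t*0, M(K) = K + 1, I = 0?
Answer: 280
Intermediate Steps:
M(K) = 1 + K
U(h, t) = 0 (U(h, t) = -4*t*0 = -4*0 = 0)
S(A) = 0 (S(A) = 0*A² = 0)
f(r) = 2*r
(-10*7 + I)*(-4 + f(S(5))) = (-10*7 + 0)*(-4 + 2*0) = (-70 + 0)*(-4 + 0) = -70*(-4) = 280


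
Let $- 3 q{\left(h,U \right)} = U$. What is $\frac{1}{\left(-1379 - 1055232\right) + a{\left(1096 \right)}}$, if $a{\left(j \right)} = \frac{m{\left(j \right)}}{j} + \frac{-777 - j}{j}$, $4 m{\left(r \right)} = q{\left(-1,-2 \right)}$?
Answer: $- \frac{6576}{6948285173} \approx -9.4642 \cdot 10^{-7}$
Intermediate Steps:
$q{\left(h,U \right)} = - \frac{U}{3}$
$m{\left(r \right)} = \frac{1}{6}$ ($m{\left(r \right)} = \frac{\left(- \frac{1}{3}\right) \left(-2\right)}{4} = \frac{1}{4} \cdot \frac{2}{3} = \frac{1}{6}$)
$a{\left(j \right)} = \frac{1}{6 j} + \frac{-777 - j}{j}$
$\frac{1}{\left(-1379 - 1055232\right) + a{\left(1096 \right)}} = \frac{1}{\left(-1379 - 1055232\right) + \frac{- \frac{4661}{6} - 1096}{1096}} = \frac{1}{-1056611 + \frac{1}{1096} \left(- \frac{11237}{6}\right)} = \frac{1}{-1056611 - \frac{11237}{6576}} = \frac{1}{- \frac{6948285173}{6576}} = - \frac{6576}{6948285173}$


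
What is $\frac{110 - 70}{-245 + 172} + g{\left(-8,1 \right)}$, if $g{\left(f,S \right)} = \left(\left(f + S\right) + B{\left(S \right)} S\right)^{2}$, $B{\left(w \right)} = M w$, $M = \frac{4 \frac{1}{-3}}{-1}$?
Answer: $\frac{20737}{657} \approx 31.563$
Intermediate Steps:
$M = \frac{4}{3}$ ($M = 4 \left(- \frac{1}{3}\right) \left(-1\right) = \left(- \frac{4}{3}\right) \left(-1\right) = \frac{4}{3} \approx 1.3333$)
$B{\left(w \right)} = \frac{4 w}{3}$
$g{\left(f,S \right)} = \left(S + f + \frac{4 S^{2}}{3}\right)^{2}$ ($g{\left(f,S \right)} = \left(\left(f + S\right) + \frac{4 S}{3} S\right)^{2} = \left(\left(S + f\right) + \frac{4 S^{2}}{3}\right)^{2} = \left(S + f + \frac{4 S^{2}}{3}\right)^{2}$)
$\frac{110 - 70}{-245 + 172} + g{\left(-8,1 \right)} = \frac{110 - 70}{-245 + 172} + \frac{\left(3 \cdot 1 + 3 \left(-8\right) + 4 \cdot 1^{2}\right)^{2}}{9} = \frac{40}{-73} + \frac{\left(3 - 24 + 4 \cdot 1\right)^{2}}{9} = 40 \left(- \frac{1}{73}\right) + \frac{\left(3 - 24 + 4\right)^{2}}{9} = - \frac{40}{73} + \frac{\left(-17\right)^{2}}{9} = - \frac{40}{73} + \frac{1}{9} \cdot 289 = - \frac{40}{73} + \frac{289}{9} = \frac{20737}{657}$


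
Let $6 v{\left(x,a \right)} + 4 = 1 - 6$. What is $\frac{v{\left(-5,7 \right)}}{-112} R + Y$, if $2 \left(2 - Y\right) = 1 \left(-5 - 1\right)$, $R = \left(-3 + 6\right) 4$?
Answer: $\frac{289}{56} \approx 5.1607$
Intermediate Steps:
$v{\left(x,a \right)} = - \frac{3}{2}$ ($v{\left(x,a \right)} = - \frac{2}{3} + \frac{1 - 6}{6} = - \frac{2}{3} + \frac{1}{6} \left(-5\right) = - \frac{2}{3} - \frac{5}{6} = - \frac{3}{2}$)
$R = 12$ ($R = 3 \cdot 4 = 12$)
$Y = 5$ ($Y = 2 - \frac{1 \left(-5 - 1\right)}{2} = 2 - \frac{1 \left(-6\right)}{2} = 2 - -3 = 2 + 3 = 5$)
$\frac{v{\left(-5,7 \right)}}{-112} R + Y = - \frac{3}{2 \left(-112\right)} 12 + 5 = \left(- \frac{3}{2}\right) \left(- \frac{1}{112}\right) 12 + 5 = \frac{3}{224} \cdot 12 + 5 = \frac{9}{56} + 5 = \frac{289}{56}$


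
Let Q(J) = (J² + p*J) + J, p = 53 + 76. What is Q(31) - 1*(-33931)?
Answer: 38922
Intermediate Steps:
p = 129
Q(J) = J² + 130*J (Q(J) = (J² + 129*J) + J = J² + 130*J)
Q(31) - 1*(-33931) = 31*(130 + 31) - 1*(-33931) = 31*161 + 33931 = 4991 + 33931 = 38922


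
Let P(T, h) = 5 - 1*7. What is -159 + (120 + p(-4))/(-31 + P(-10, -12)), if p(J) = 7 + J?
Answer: -1790/11 ≈ -162.73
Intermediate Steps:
P(T, h) = -2 (P(T, h) = 5 - 7 = -2)
-159 + (120 + p(-4))/(-31 + P(-10, -12)) = -159 + (120 + (7 - 4))/(-31 - 2) = -159 + (120 + 3)/(-33) = -159 + 123*(-1/33) = -159 - 41/11 = -1790/11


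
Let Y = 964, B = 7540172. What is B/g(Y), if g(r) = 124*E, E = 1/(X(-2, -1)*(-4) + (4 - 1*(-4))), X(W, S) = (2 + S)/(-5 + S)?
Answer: 49011118/93 ≈ 5.2700e+5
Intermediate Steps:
X(W, S) = (2 + S)/(-5 + S)
E = 3/26 (E = 1/(((2 - 1)/(-5 - 1))*(-4) + (4 - 1*(-4))) = 1/((1/(-6))*(-4) + (4 + 4)) = 1/(-⅙*1*(-4) + 8) = 1/(-⅙*(-4) + 8) = 1/(⅔ + 8) = 1/(26/3) = 3/26 ≈ 0.11538)
g(r) = 186/13 (g(r) = 124*(3/26) = 186/13)
B/g(Y) = 7540172/(186/13) = 7540172*(13/186) = 49011118/93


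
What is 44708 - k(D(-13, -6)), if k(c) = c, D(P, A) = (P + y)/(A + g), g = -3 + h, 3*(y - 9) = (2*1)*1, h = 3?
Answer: 402367/9 ≈ 44707.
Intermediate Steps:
y = 29/3 (y = 9 + ((2*1)*1)/3 = 9 + (2*1)/3 = 9 + (⅓)*2 = 9 + ⅔ = 29/3 ≈ 9.6667)
g = 0 (g = -3 + 3 = 0)
D(P, A) = (29/3 + P)/A (D(P, A) = (P + 29/3)/(A + 0) = (29/3 + P)/A)
44708 - k(D(-13, -6)) = 44708 - (29/3 - 13)/(-6) = 44708 - (-1)*(-10)/(6*3) = 44708 - 1*5/9 = 44708 - 5/9 = 402367/9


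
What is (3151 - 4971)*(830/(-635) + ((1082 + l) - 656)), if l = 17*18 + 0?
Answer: -168892360/127 ≈ -1.3299e+6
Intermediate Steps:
l = 306 (l = 306 + 0 = 306)
(3151 - 4971)*(830/(-635) + ((1082 + l) - 656)) = (3151 - 4971)*(830/(-635) + ((1082 + 306) - 656)) = -1820*(830*(-1/635) + (1388 - 656)) = -1820*(-166/127 + 732) = -1820*92798/127 = -168892360/127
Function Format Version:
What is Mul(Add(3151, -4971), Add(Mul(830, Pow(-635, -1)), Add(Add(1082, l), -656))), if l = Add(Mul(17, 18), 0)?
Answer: Rational(-168892360, 127) ≈ -1.3299e+6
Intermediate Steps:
l = 306 (l = Add(306, 0) = 306)
Mul(Add(3151, -4971), Add(Mul(830, Pow(-635, -1)), Add(Add(1082, l), -656))) = Mul(Add(3151, -4971), Add(Mul(830, Pow(-635, -1)), Add(Add(1082, 306), -656))) = Mul(-1820, Add(Mul(830, Rational(-1, 635)), Add(1388, -656))) = Mul(-1820, Add(Rational(-166, 127), 732)) = Mul(-1820, Rational(92798, 127)) = Rational(-168892360, 127)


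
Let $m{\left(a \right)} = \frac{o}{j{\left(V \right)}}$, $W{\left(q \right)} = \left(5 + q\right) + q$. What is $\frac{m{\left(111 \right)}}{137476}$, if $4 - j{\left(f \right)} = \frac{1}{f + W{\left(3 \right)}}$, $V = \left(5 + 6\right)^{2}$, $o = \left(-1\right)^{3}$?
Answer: $- \frac{33}{18112463} \approx -1.822 \cdot 10^{-6}$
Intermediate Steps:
$W{\left(q \right)} = 5 + 2 q$
$o = -1$
$V = 121$ ($V = 11^{2} = 121$)
$j{\left(f \right)} = 4 - \frac{1}{11 + f}$ ($j{\left(f \right)} = 4 - \frac{1}{f + \left(5 + 2 \cdot 3\right)} = 4 - \frac{1}{f + \left(5 + 6\right)} = 4 - \frac{1}{f + 11} = 4 - \frac{1}{11 + f}$)
$m{\left(a \right)} = - \frac{132}{527}$ ($m{\left(a \right)} = - \frac{1}{\frac{1}{11 + 121} \left(43 + 4 \cdot 121\right)} = - \frac{1}{\frac{1}{132} \left(43 + 484\right)} = - \frac{1}{\frac{1}{132} \cdot 527} = - \frac{1}{\frac{527}{132}} = \left(-1\right) \frac{132}{527} = - \frac{132}{527}$)
$\frac{m{\left(111 \right)}}{137476} = - \frac{132}{527 \cdot 137476} = \left(- \frac{132}{527}\right) \frac{1}{137476} = - \frac{33}{18112463}$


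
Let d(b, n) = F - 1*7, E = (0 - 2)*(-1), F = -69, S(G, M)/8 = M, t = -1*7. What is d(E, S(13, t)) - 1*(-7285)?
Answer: 7209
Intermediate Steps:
t = -7
S(G, M) = 8*M
E = 2 (E = -2*(-1) = 2)
d(b, n) = -76 (d(b, n) = -69 - 1*7 = -69 - 7 = -76)
d(E, S(13, t)) - 1*(-7285) = -76 - 1*(-7285) = -76 + 7285 = 7209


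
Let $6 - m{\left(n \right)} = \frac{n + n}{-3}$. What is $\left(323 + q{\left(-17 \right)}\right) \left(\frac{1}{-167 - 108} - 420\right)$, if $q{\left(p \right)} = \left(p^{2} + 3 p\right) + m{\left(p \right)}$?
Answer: $- \frac{192540167}{825} \approx -2.3338 \cdot 10^{5}$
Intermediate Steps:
$m{\left(n \right)} = 6 + \frac{2 n}{3}$ ($m{\left(n \right)} = 6 - \frac{n + n}{-3} = 6 - 2 n \left(- \frac{1}{3}\right) = 6 - - \frac{2 n}{3} = 6 + \frac{2 n}{3}$)
$q{\left(p \right)} = 6 + p^{2} + \frac{11 p}{3}$ ($q{\left(p \right)} = \left(p^{2} + 3 p\right) + \left(6 + \frac{2 p}{3}\right) = 6 + p^{2} + \frac{11 p}{3}$)
$\left(323 + q{\left(-17 \right)}\right) \left(\frac{1}{-167 - 108} - 420\right) = \left(323 + \left(6 + \left(-17\right)^{2} + \frac{11}{3} \left(-17\right)\right)\right) \left(\frac{1}{-167 - 108} - 420\right) = \left(323 + \left(6 + 289 - \frac{187}{3}\right)\right) \left(\frac{1}{-275} - 420\right) = \left(323 + \frac{698}{3}\right) \left(- \frac{1}{275} - 420\right) = \frac{1667}{3} \left(- \frac{115501}{275}\right) = - \frac{192540167}{825}$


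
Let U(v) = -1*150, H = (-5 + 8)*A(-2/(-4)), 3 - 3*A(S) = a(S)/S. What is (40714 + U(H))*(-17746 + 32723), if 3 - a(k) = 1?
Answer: 607527028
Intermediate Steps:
a(k) = 2 (a(k) = 3 - 1*1 = 3 - 1 = 2)
A(S) = 1 - 2/(3*S)
H = -1 (H = (-5 + 8)*((-⅔ - 2/(-4))/((-2/(-4)))) = 3*((-⅔ - 2*(-¼))/((-2*(-¼)))) = 3*((-⅔ + ½)/(½)) = 3*(2*(-⅙)) = 3*(-⅓) = -1)
U(v) = -150
(40714 + U(H))*(-17746 + 32723) = (40714 - 150)*(-17746 + 32723) = 40564*14977 = 607527028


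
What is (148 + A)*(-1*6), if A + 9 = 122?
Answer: -1566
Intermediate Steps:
A = 113 (A = -9 + 122 = 113)
(148 + A)*(-1*6) = (148 + 113)*(-1*6) = 261*(-6) = -1566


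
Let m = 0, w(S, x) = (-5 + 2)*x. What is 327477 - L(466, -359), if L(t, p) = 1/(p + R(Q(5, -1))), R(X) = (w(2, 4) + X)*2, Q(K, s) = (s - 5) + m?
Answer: 129353416/395 ≈ 3.2748e+5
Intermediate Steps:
w(S, x) = -3*x
Q(K, s) = -5 + s (Q(K, s) = (s - 5) + 0 = (-5 + s) + 0 = -5 + s)
R(X) = -24 + 2*X (R(X) = (-3*4 + X)*2 = (-12 + X)*2 = -24 + 2*X)
L(t, p) = 1/(-36 + p) (L(t, p) = 1/(p + (-24 + 2*(-5 - 1))) = 1/(p + (-24 + 2*(-6))) = 1/(p + (-24 - 12)) = 1/(p - 36) = 1/(-36 + p))
327477 - L(466, -359) = 327477 - 1/(-36 - 359) = 327477 - 1/(-395) = 327477 - 1*(-1/395) = 327477 + 1/395 = 129353416/395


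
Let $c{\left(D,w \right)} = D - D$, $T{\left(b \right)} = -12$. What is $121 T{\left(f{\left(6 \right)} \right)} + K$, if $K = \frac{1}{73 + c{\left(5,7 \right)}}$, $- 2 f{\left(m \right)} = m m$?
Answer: $- \frac{105995}{73} \approx -1452.0$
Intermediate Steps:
$f{\left(m \right)} = - \frac{m^{2}}{2}$ ($f{\left(m \right)} = - \frac{m m}{2} = - \frac{m^{2}}{2}$)
$c{\left(D,w \right)} = 0$
$K = \frac{1}{73}$ ($K = \frac{1}{73 + 0} = \frac{1}{73} \approx 0.013699$)
$121 T{\left(f{\left(6 \right)} \right)} + K = 121 \left(-12\right) + \frac{1}{73} = -1452 + \frac{1}{73} = - \frac{105995}{73}$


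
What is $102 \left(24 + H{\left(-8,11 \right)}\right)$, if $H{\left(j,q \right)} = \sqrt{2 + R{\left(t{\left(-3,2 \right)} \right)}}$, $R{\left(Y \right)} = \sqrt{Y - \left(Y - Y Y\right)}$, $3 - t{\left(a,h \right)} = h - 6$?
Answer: $2754$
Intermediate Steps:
$t{\left(a,h \right)} = 9 - h$ ($t{\left(a,h \right)} = 3 - \left(h - 6\right) = 3 - \left(-6 + h\right) = 9 - h$)
$R{\left(Y \right)} = \sqrt{Y^{2}}$ ($R{\left(Y \right)} = \sqrt{Y + \left(Y^{2} - Y\right)} = \sqrt{Y^{2}}$)
$H{\left(j,q \right)} = 3$ ($H{\left(j,q \right)} = \sqrt{2 + \sqrt{\left(9 - 2\right)^{2}}} = \sqrt{2 + \sqrt{7^{2}}} = \sqrt{2 + \sqrt{49}} = \sqrt{2 + 7} = \sqrt{9} = 3$)
$102 \left(24 + H{\left(-8,11 \right)}\right) = 102 \left(24 + 3\right) = 102 \cdot 27 = 2754$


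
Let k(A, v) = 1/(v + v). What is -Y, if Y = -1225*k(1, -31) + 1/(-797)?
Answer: -976263/49414 ≈ -19.757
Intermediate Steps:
k(A, v) = 1/(2*v)
Y = 976263/49414 (Y = -1225/(2*(-31)) + 1/(-797) = -1225*(-1)/(2*31) - 1/797 = -1225*(-1/62) - 1/797 = 1225/62 - 1/797 = 976263/49414 ≈ 19.757)
-Y = -1*976263/49414 = -976263/49414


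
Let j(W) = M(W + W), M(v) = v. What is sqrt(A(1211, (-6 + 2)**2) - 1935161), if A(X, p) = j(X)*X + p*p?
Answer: sqrt(998137) ≈ 999.07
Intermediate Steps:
j(W) = 2*W (j(W) = W + W = 2*W)
A(X, p) = p**2 + 2*X**2 (A(X, p) = (2*X)*X + p*p = 2*X**2 + p**2 = p**2 + 2*X**2)
sqrt(A(1211, (-6 + 2)**2) - 1935161) = sqrt((((-6 + 2)**2)**2 + 2*1211**2) - 1935161) = sqrt((((-4)**2)**2 + 2*1466521) - 1935161) = sqrt((16**2 + 2933042) - 1935161) = sqrt((256 + 2933042) - 1935161) = sqrt(2933298 - 1935161) = sqrt(998137)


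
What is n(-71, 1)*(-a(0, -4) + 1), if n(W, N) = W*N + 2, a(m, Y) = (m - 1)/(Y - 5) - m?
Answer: -184/3 ≈ -61.333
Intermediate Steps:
a(m, Y) = -m + (-1 + m)/(-5 + Y) (a(m, Y) = (-1 + m)/(-5 + Y) - m = -m + (-1 + m)/(-5 + Y))
n(W, N) = 2 + N*W (n(W, N) = N*W + 2 = 2 + N*W)
n(-71, 1)*(-a(0, -4) + 1) = (2 + 1*(-71))*(-(-1 + 6*0 - 1*(-4)*0)/(-5 - 4) + 1) = (2 - 71)*(-(-1 + 0 + 0)/(-9) + 1) = -69*(-(-1)*(-1)/9 + 1) = -69*(-1*⅑ + 1) = -69*(-⅑ + 1) = -69*8/9 = -184/3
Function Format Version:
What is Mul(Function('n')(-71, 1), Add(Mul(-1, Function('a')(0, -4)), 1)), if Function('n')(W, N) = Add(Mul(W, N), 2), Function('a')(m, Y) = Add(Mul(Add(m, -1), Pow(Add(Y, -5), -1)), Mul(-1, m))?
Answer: Rational(-184, 3) ≈ -61.333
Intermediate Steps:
Function('a')(m, Y) = Add(Mul(-1, m), Mul(Pow(Add(-5, Y), -1), Add(-1, m))) (Function('a')(m, Y) = Add(Mul(Add(-1, m), Pow(Add(-5, Y), -1)), Mul(-1, m)) = Add(Mul(Pow(Add(-5, Y), -1), Add(-1, m)), Mul(-1, m)) = Add(Mul(-1, m), Mul(Pow(Add(-5, Y), -1), Add(-1, m))))
Function('n')(W, N) = Add(2, Mul(N, W)) (Function('n')(W, N) = Add(Mul(N, W), 2) = Add(2, Mul(N, W)))
Mul(Function('n')(-71, 1), Add(Mul(-1, Function('a')(0, -4)), 1)) = Mul(Add(2, Mul(1, -71)), Add(Mul(-1, Mul(Pow(Add(-5, -4), -1), Add(-1, Mul(6, 0), Mul(-1, -4, 0)))), 1)) = Mul(Add(2, -71), Add(Mul(-1, Mul(Pow(-9, -1), Add(-1, 0, 0))), 1)) = Mul(-69, Add(Mul(-1, Mul(Rational(-1, 9), -1)), 1)) = Mul(-69, Add(Mul(-1, Rational(1, 9)), 1)) = Mul(-69, Add(Rational(-1, 9), 1)) = Mul(-69, Rational(8, 9)) = Rational(-184, 3)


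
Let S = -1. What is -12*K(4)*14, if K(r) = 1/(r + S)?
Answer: -56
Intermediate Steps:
K(r) = 1/(-1 + r) (K(r) = 1/(r - 1) = 1/(-1 + r))
-12*K(4)*14 = -12/(-1 + 4)*14 = -12/3*14 = -12*1/3*14 = -4*14 = -56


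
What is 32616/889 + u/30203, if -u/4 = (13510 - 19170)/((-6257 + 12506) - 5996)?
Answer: 249250692104/6793168151 ≈ 36.691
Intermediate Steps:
u = 22640/253 (u = -4*(13510 - 19170)/((-6257 + 12506) - 5996) = -(-22640)/(6249 - 5996) = -(-22640)/253 = -4*(-5660/253) = 22640/253 ≈ 89.486)
32616/889 + u/30203 = 32616/889 + (22640/253)/30203 = 32616*(1/889) + (22640/253)*(1/30203) = 32616/889 + 22640/7641359 = 249250692104/6793168151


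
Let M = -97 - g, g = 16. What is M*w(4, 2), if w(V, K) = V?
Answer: -452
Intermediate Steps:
M = -113 (M = -97 - 1*16 = -97 - 16 = -113)
M*w(4, 2) = -113*4 = -452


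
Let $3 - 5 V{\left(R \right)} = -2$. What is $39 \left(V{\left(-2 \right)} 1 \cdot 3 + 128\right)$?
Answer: $5109$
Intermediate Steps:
$V{\left(R \right)} = 1$ ($V{\left(R \right)} = \frac{3}{5} - - \frac{2}{5} = \frac{3}{5} + \frac{2}{5} = 1$)
$39 \left(V{\left(-2 \right)} 1 \cdot 3 + 128\right) = 39 \left(1 \cdot 1 \cdot 3 + 128\right) = 39 \left(1 \cdot 3 + 128\right) = 39 \left(3 + 128\right) = 39 \cdot 131 = 5109$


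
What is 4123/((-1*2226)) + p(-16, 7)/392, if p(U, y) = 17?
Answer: -112741/62328 ≈ -1.8088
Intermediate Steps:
4123/((-1*2226)) + p(-16, 7)/392 = 4123/((-1*2226)) + 17/392 = 4123/(-2226) + 17*(1/392) = 4123*(-1/2226) + 17/392 = -589/318 + 17/392 = -112741/62328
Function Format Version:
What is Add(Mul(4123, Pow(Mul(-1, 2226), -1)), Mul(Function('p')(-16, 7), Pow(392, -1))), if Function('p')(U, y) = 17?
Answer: Rational(-112741, 62328) ≈ -1.8088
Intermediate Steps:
Add(Mul(4123, Pow(Mul(-1, 2226), -1)), Mul(Function('p')(-16, 7), Pow(392, -1))) = Add(Mul(4123, Pow(Mul(-1, 2226), -1)), Mul(17, Pow(392, -1))) = Add(Mul(4123, Pow(-2226, -1)), Mul(17, Rational(1, 392))) = Add(Mul(4123, Rational(-1, 2226)), Rational(17, 392)) = Add(Rational(-589, 318), Rational(17, 392)) = Rational(-112741, 62328)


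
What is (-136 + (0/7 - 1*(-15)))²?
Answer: 14641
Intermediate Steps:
(-136 + (0/7 - 1*(-15)))² = (-136 + ((⅐)*0 + 15))² = (-136 + (0 + 15))² = (-136 + 15)² = (-121)² = 14641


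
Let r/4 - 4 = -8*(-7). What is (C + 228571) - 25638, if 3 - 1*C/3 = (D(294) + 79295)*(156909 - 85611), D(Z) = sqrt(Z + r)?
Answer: -16960521788 - 213894*sqrt(534) ≈ -1.6965e+10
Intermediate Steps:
r = 240 (r = 16 + 4*(-8*(-7)) = 16 + 4*56 = 16 + 224 = 240)
D(Z) = sqrt(240 + Z) (D(Z) = sqrt(Z + 240) = sqrt(240 + Z))
C = -16960724721 - 213894*sqrt(534) (C = 9 - 3*(sqrt(240 + 294) + 79295)*(156909 - 85611) = 9 - 3*(sqrt(534) + 79295)*71298 = 9 - 3*(79295 + sqrt(534))*71298 = 9 - 3*(5653574910 + 71298*sqrt(534)) = 9 + (-16960724730 - 213894*sqrt(534)) = -16960724721 - 213894*sqrt(534) ≈ -1.6966e+10)
(C + 228571) - 25638 = ((-16960724721 - 213894*sqrt(534)) + 228571) - 25638 = (-16960496150 - 213894*sqrt(534)) - 25638 = -16960521788 - 213894*sqrt(534)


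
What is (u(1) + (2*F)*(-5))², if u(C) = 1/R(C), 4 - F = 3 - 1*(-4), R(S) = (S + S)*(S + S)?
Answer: 14641/16 ≈ 915.06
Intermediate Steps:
R(S) = 4*S² (R(S) = (2*S)*(2*S) = 4*S²)
F = -3 (F = 4 - (3 - 1*(-4)) = 4 - (3 + 4) = 4 - 1*7 = 4 - 7 = -3)
u(C) = 1/(4*C²)
(u(1) + (2*F)*(-5))² = ((¼)/1² + (2*(-3))*(-5))² = ((¼)*1 - 6*(-5))² = (¼ + 30)² = (121/4)² = 14641/16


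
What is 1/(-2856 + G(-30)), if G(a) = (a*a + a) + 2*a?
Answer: -1/2046 ≈ -0.00048876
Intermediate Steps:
G(a) = a² + 3*a (G(a) = (a² + a) + 2*a = (a + a²) + 2*a = a² + 3*a)
1/(-2856 + G(-30)) = 1/(-2856 - 30*(3 - 30)) = 1/(-2856 - 30*(-27)) = 1/(-2856 + 810) = 1/(-2046) = -1/2046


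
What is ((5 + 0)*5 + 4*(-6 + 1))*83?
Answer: 415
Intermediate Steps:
((5 + 0)*5 + 4*(-6 + 1))*83 = (5*5 + 4*(-5))*83 = (25 - 20)*83 = 5*83 = 415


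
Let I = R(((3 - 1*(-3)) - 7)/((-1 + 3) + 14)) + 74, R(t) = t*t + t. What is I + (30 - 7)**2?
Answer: 154353/256 ≈ 602.94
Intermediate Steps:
R(t) = t + t**2 (R(t) = t**2 + t = t + t**2)
I = 18929/256 (I = (((3 - 1*(-3)) - 7)/((-1 + 3) + 14))*(1 + ((3 - 1*(-3)) - 7)/((-1 + 3) + 14)) + 74 = (((3 + 3) - 7)/(2 + 14))*(1 + ((3 + 3) - 7)/(2 + 14)) + 74 = ((6 - 7)/16)*(1 + (6 - 7)/16) + 74 = (-1*1/16)*(1 - 1*1/16) + 74 = -(1 - 1/16)/16 + 74 = -1/16*15/16 + 74 = -15/256 + 74 = 18929/256 ≈ 73.941)
I + (30 - 7)**2 = 18929/256 + (30 - 7)**2 = 18929/256 + 23**2 = 18929/256 + 529 = 154353/256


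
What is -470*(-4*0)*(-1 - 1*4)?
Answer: 0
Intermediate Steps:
-470*(-4*0)*(-1 - 1*4) = -0*(-1 - 4) = -0*(-5) = -470*0 = 0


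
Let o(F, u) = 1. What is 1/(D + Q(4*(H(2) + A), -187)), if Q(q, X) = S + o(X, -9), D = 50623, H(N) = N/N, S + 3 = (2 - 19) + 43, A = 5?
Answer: 1/50647 ≈ 1.9745e-5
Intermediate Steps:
S = 23 (S = -3 + ((2 - 19) + 43) = -3 + (-17 + 43) = -3 + 26 = 23)
H(N) = 1
Q(q, X) = 24 (Q(q, X) = 23 + 1 = 24)
1/(D + Q(4*(H(2) + A), -187)) = 1/(50623 + 24) = 1/50647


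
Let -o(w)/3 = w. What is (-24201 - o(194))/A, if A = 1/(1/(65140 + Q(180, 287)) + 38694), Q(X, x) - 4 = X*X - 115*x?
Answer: -19661022983491/21513 ≈ -9.1391e+8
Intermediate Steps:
Q(X, x) = 4 + X**2 - 115*x (Q(X, x) = 4 + (X*X - 115*x) = 4 + (X**2 - 115*x) = 4 + X**2 - 115*x)
o(w) = -3*w
A = 64539/2497272067 (A = 1/(1/(65140 + (4 + 180**2 - 115*287)) + 38694) = 1/(1/(65140 + (4 + 32400 - 33005)) + 38694) = 1/(1/(65140 - 601) + 38694) = 1/(1/64539 + 38694) = 1/(2497272067/64539) = 64539/2497272067 ≈ 2.5844e-5)
(-24201 - o(194))/A = (-24201 - (-3)*194)/(64539/2497272067) = (-24201 - 1*(-582))*(2497272067/64539) = (-24201 + 582)*(2497272067/64539) = -23619*2497272067/64539 = -19661022983491/21513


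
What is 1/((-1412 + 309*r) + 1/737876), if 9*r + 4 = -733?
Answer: -2213628/59138547769 ≈ -3.7431e-5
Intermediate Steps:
r = -737/9 (r = -4/9 + (⅑)*(-733) = -4/9 - 733/9 = -737/9 ≈ -81.889)
1/((-1412 + 309*r) + 1/737876) = 1/((-1412 + 309*(-737/9)) + 1/737876) = 1/((-1412 - 75911/3) + 1/737876) = 1/(-80147/3 + 1/737876) = 1/(-59138547769/2213628) = -2213628/59138547769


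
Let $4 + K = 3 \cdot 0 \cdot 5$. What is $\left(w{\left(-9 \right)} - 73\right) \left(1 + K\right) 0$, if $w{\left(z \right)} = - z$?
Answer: $0$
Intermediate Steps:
$K = -4$ ($K = -4 + 3 \cdot 0 \cdot 5 = -4 + 0 \cdot 5 = -4 + 0 = -4$)
$\left(w{\left(-9 \right)} - 73\right) \left(1 + K\right) 0 = \left(\left(-1\right) \left(-9\right) - 73\right) \left(1 - 4\right) 0 = \left(9 - 73\right) \left(\left(-3\right) 0\right) = \left(-64\right) 0 = 0$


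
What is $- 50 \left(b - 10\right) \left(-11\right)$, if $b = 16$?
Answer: $3300$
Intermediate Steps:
$- 50 \left(b - 10\right) \left(-11\right) = - 50 \left(16 - 10\right) \left(-11\right) = - 50 \cdot 6 \left(-11\right) = \left(-50\right) \left(-66\right) = 3300$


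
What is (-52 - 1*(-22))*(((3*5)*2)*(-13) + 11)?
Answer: 11370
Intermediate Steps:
(-52 - 1*(-22))*(((3*5)*2)*(-13) + 11) = (-52 + 22)*((15*2)*(-13) + 11) = -30*(30*(-13) + 11) = -30*(-390 + 11) = -30*(-379) = 11370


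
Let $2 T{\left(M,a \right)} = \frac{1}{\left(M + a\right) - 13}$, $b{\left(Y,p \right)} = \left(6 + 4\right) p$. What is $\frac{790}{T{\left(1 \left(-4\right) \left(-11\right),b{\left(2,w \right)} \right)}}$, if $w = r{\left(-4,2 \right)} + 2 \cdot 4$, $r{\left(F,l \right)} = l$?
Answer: $206980$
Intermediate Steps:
$w = 10$ ($w = 2 + 2 \cdot 4 = 2 + 8 = 10$)
$b{\left(Y,p \right)} = 10 p$
$T{\left(M,a \right)} = \frac{1}{2 \left(-13 + M + a\right)}$ ($T{\left(M,a \right)} = \frac{1}{2 \left(\left(M + a\right) - 13\right)} = \frac{1}{2 \left(-13 + M + a\right)}$)
$\frac{790}{T{\left(1 \left(-4\right) \left(-11\right),b{\left(2,w \right)} \right)}} = \frac{790}{\frac{1}{2} \frac{1}{-13 + 1 \left(-4\right) \left(-11\right) + 10 \cdot 10}} = \frac{790}{\frac{1}{2} \frac{1}{-13 - -44 + 100}} = \frac{790}{\frac{1}{2} \frac{1}{-13 + 44 + 100}} = \frac{790}{\frac{1}{2} \cdot \frac{1}{131}} = 790 \frac{1}{\frac{1}{262}} = 790 \cdot 262 = 206980$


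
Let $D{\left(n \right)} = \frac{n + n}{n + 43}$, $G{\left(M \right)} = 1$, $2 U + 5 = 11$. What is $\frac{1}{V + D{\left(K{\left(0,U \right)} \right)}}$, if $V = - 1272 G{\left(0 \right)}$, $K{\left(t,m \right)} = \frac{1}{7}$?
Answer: $- \frac{151}{192071} \approx -0.00078617$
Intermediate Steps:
$U = 3$ ($U = - \frac{5}{2} + \frac{1}{2} \cdot 11 = - \frac{5}{2} + \frac{11}{2} = 3$)
$K{\left(t,m \right)} = \frac{1}{7}$
$V = -1272$ ($V = \left(-1272\right) 1 = -1272$)
$D{\left(n \right)} = \frac{2 n}{43 + n}$
$\frac{1}{V + D{\left(K{\left(0,U \right)} \right)}} = \frac{1}{-1272 + 2 \cdot \frac{1}{7} \frac{1}{43 + \frac{1}{7}}} = \frac{1}{-1272 + 2 \cdot \frac{1}{7} \frac{1}{\frac{302}{7}}} = \frac{1}{-1272 + 2 \cdot \frac{1}{7} \cdot \frac{7}{302}} = \frac{1}{-1272 + \frac{1}{151}} = \frac{1}{- \frac{192071}{151}} = - \frac{151}{192071}$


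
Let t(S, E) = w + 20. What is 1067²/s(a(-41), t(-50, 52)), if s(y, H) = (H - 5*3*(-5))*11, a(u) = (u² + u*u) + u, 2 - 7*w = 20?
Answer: 724493/647 ≈ 1119.8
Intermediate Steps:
w = -18/7 (w = 2/7 - ⅐*20 = 2/7 - 20/7 = -18/7 ≈ -2.5714)
t(S, E) = 122/7 (t(S, E) = -18/7 + 20 = 122/7)
a(u) = u + 2*u² (a(u) = (u² + u²) + u = 2*u² + u = u + 2*u²)
s(y, H) = 825 + 11*H (s(y, H) = (H - 15*(-5))*11 = (H + 75)*11 = (75 + H)*11 = 825 + 11*H)
1067²/s(a(-41), t(-50, 52)) = 1067²/(825 + 11*(122/7)) = 1138489/(825 + 1342/7) = 1138489/(7117/7) = 1138489*(7/7117) = 724493/647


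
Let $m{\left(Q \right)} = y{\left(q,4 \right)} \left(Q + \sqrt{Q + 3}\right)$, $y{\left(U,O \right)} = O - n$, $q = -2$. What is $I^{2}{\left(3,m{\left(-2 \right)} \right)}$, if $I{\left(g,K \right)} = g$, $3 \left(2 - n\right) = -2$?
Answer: $9$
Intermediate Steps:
$n = \frac{8}{3}$ ($n = 2 - - \frac{2}{3} = 2 + \frac{2}{3} = \frac{8}{3} \approx 2.6667$)
$y{\left(U,O \right)} = - \frac{8}{3} + O$ ($y{\left(U,O \right)} = O - \frac{8}{3} = - \frac{8}{3} + O$)
$m{\left(Q \right)} = \frac{4 Q}{3} + \frac{4 \sqrt{3 + Q}}{3}$ ($m{\left(Q \right)} = \left(- \frac{8}{3} + 4\right) \left(Q + \sqrt{Q + 3}\right) = \frac{4 \left(Q + \sqrt{3 + Q}\right)}{3} = \frac{4 Q}{3} + \frac{4 \sqrt{3 + Q}}{3}$)
$I^{2}{\left(3,m{\left(-2 \right)} \right)} = 3^{2} = 9$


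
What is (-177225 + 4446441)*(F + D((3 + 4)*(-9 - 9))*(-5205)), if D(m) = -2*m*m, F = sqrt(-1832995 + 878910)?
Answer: 705569742178560 + 46961376*I*sqrt(7885) ≈ 7.0557e+14 + 4.1701e+9*I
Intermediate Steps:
F = 11*I*sqrt(7885) (F = sqrt(-954085) = 11*I*sqrt(7885) ≈ 976.77*I)
D(m) = -2*m**2
(-177225 + 4446441)*(F + D((3 + 4)*(-9 - 9))*(-5205)) = (-177225 + 4446441)*(11*I*sqrt(7885) - 2*(-9 - 9)**2*(3 + 4)**2*(-5205)) = 4269216*(11*I*sqrt(7885) - 2*(7*(-18))**2*(-5205)) = 4269216*(11*I*sqrt(7885) - 2*(-126)**2*(-5205)) = 4269216*(11*I*sqrt(7885) - 2*15876*(-5205)) = 4269216*(11*I*sqrt(7885) - 31752*(-5205)) = 4269216*(11*I*sqrt(7885) + 165269160) = 4269216*(165269160 + 11*I*sqrt(7885)) = 705569742178560 + 46961376*I*sqrt(7885)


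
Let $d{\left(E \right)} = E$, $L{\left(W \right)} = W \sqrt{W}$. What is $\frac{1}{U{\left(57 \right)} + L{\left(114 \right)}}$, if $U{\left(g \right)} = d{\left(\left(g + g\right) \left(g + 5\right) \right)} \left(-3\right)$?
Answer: $- \frac{31}{655158} - \frac{\sqrt{114}}{3930948} \approx -5.0033 \cdot 10^{-5}$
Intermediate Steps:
$L{\left(W \right)} = W^{\frac{3}{2}}$
$U{\left(g \right)} = - 6 g \left(5 + g\right)$ ($U{\left(g \right)} = \left(g + g\right) \left(g + 5\right) \left(-3\right) = 2 g \left(5 + g\right) \left(-3\right) = - 6 g \left(5 + g\right)$)
$\frac{1}{U{\left(57 \right)} + L{\left(114 \right)}} = \frac{1}{\left(-6\right) 57 \left(5 + 57\right) + 114^{\frac{3}{2}}} = \frac{1}{\left(-6\right) 57 \cdot 62 + 114 \sqrt{114}} = \frac{1}{-21204 + 114 \sqrt{114}}$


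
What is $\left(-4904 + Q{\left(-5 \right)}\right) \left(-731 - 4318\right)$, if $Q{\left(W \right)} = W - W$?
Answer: $24760296$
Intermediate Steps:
$Q{\left(W \right)} = 0$
$\left(-4904 + Q{\left(-5 \right)}\right) \left(-731 - 4318\right) = \left(-4904 + 0\right) \left(-731 - 4318\right) = \left(-4904\right) \left(-5049\right) = 24760296$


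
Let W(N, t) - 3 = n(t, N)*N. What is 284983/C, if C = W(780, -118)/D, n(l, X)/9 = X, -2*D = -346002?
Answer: 16434114661/1825201 ≈ 9004.0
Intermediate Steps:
D = 173001 (D = -½*(-346002) = 173001)
n(l, X) = 9*X
W(N, t) = 3 + 9*N² (W(N, t) = 3 + (9*N)*N = 3 + 9*N²)
C = 1825201/57667 (C = (3 + 9*780²)/173001 = (3 + 9*608400)*(1/173001) = (3 + 5475600)*(1/173001) = 5475603*(1/173001) = 1825201/57667 ≈ 31.651)
284983/C = 284983/(1825201/57667) = 284983*(57667/1825201) = 16434114661/1825201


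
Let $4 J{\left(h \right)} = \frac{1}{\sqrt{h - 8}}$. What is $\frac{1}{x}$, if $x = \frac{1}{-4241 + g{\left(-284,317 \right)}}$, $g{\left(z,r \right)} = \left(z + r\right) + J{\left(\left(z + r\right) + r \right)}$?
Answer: $-4208 + \frac{\sqrt{38}}{456} \approx -4208.0$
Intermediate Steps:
$J{\left(h \right)} = \frac{1}{4 \sqrt{-8 + h}}$ ($J{\left(h \right)} = \frac{1}{4 \sqrt{h - 8}} = \frac{1}{4 \sqrt{-8 + h}}$)
$g{\left(z,r \right)} = r + z + \frac{1}{4 \sqrt{-8 + z + 2 r}}$ ($g{\left(z,r \right)} = \left(z + r\right) + \frac{1}{4 \sqrt{-8 + \left(\left(z + r\right) + r\right)}} = \left(r + z\right) + \frac{1}{4 \sqrt{-8 + \left(\left(r + z\right) + r\right)}} = \left(r + z\right) + \frac{1}{4 \sqrt{-8 + \left(z + 2 r\right)}} = \left(r + z\right) + \frac{1}{4 \sqrt{-8 + z + 2 r}} = r + z + \frac{1}{4 \sqrt{-8 + z + 2 r}}$)
$x = \frac{1}{-4208 + \frac{\sqrt{38}}{456}}$ ($x = \frac{1}{-4241 + \left(317 - 284 + \frac{1}{4 \sqrt{-8 - 284 + 2 \cdot 317}}\right)} = \frac{1}{-4241 + \left(317 - 284 + \frac{1}{4 \sqrt{-8 - 284 + 634}}\right)} = \frac{1}{-4241 + \left(317 - 284 + \frac{1}{4 \cdot 3 \sqrt{38}}\right)} = \frac{1}{-4241 + \left(317 - 284 + \frac{\frac{1}{114} \sqrt{38}}{4}\right)} = \frac{1}{-4241 + \left(317 - 284 + \frac{\sqrt{38}}{456}\right)} = \frac{1}{-4241 + \left(33 + \frac{\sqrt{38}}{456}\right)} = \frac{1}{-4208 + \frac{\sqrt{38}}{456}} \approx -0.00023764$)
$\frac{1}{x} = \frac{1}{- \frac{23026176}{96894148607} - \frac{12 \sqrt{38}}{96894148607}}$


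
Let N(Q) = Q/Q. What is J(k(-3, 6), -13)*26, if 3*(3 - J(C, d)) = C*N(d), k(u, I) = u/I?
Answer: 247/3 ≈ 82.333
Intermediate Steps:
N(Q) = 1
J(C, d) = 3 - C/3
J(k(-3, 6), -13)*26 = (3 - (-1)/6)*26 = (3 - 1/3*(-1/2))*26 = (3 + 1/6)*26 = (19/6)*26 = 247/3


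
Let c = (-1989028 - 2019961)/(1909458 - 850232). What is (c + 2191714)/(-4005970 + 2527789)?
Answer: -2321516444375/1565727747906 ≈ -1.4827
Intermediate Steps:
c = -4008989/1059226 ≈ -3.7848
(c + 2191714)/(-4005970 + 2527789) = (-4008989/1059226 + 2191714)/(-4005970 + 2527789) = (2321516444375/1059226)/(-1478181) = (2321516444375/1059226)*(-1/1478181) = -2321516444375/1565727747906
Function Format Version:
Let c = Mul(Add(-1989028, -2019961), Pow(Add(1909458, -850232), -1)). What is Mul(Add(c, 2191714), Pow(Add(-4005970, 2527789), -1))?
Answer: Rational(-2321516444375, 1565727747906) ≈ -1.4827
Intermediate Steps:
c = Rational(-4008989, 1059226) (c = Mul(-4008989, Pow(1059226, -1)) = Mul(-4008989, Rational(1, 1059226)) = Rational(-4008989, 1059226) ≈ -3.7848)
Mul(Add(c, 2191714), Pow(Add(-4005970, 2527789), -1)) = Mul(Add(Rational(-4008989, 1059226), 2191714), Pow(Add(-4005970, 2527789), -1)) = Mul(Rational(2321516444375, 1059226), Pow(-1478181, -1)) = Mul(Rational(2321516444375, 1059226), Rational(-1, 1478181)) = Rational(-2321516444375, 1565727747906)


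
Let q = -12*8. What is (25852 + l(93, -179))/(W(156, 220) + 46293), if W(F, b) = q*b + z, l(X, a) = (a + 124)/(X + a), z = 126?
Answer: 741109/725238 ≈ 1.0219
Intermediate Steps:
l(X, a) = (124 + a)/(X + a)
q = -96
W(F, b) = 126 - 96*b (W(F, b) = -96*b + 126 = 126 - 96*b)
(25852 + l(93, -179))/(W(156, 220) + 46293) = (25852 + (124 - 179)/(93 - 179))/((126 - 96*220) + 46293) = (25852 - 55/(-86))/((126 - 21120) + 46293) = (25852 - 1/86*(-55))/(-20994 + 46293) = (25852 + 55/86)/25299 = (2223327/86)*(1/25299) = 741109/725238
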